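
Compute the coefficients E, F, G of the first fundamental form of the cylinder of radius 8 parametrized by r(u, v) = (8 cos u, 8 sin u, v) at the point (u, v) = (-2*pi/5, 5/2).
E = 64;  F = 0;  G = 1

Partials: r_u = (-8*sin(u), 8*cos(u), 0), r_v = (0, 0, 1). As functions of (u, v):
  E = r_u · r_u = 64,
  F = r_u · r_v = 0,
  G = r_v · r_v = 1.
Evaluating at (u, v) = (-2*pi/5, 5/2): E = 64, F = 0, G = 1.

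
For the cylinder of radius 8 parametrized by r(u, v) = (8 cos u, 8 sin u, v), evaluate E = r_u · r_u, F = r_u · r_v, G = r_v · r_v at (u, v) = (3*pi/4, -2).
E = 64;  F = 0;  G = 1

Partials: r_u = (-8*sin(u), 8*cos(u), 0), r_v = (0, 0, 1). As functions of (u, v):
  E = r_u · r_u = 64,
  F = r_u · r_v = 0,
  G = r_v · r_v = 1.
Evaluating at (u, v) = (3*pi/4, -2): E = 64, F = 0, G = 1.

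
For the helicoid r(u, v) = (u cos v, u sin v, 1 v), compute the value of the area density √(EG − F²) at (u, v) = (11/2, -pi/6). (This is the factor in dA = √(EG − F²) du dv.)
√(EG − F²)|_{(11/2, -pi/6)} = 5*sqrt(5)/2

E = 1, F = 0, G = u^2 + 1, so EG − F² = u^2 + 1. Taking the positive square root: √(EG − F²) = sqrt(u^2 + 1). At (u, v) = (11/2, -pi/6): 5*sqrt(5)/2.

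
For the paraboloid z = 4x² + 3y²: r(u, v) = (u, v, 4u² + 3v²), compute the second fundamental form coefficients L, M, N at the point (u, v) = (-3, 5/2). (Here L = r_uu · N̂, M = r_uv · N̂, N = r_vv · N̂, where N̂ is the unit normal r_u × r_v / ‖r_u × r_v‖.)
L = 4*sqrt(802)/401;  M = 0;  N = 3*sqrt(802)/401

Compute the unit normal N̂(u, v) = (-8*u/sqrt(64*u^2 + 36*v^2 + 1), -6*v/sqrt(64*u^2 + 36*v^2 + 1), 1/sqrt(64*u^2 + 36*v^2 + 1)), and the second partials r_uu, r_uv, r_vv. Take dot products:
  L(u, v) = r_uu · N̂ = 8/sqrt(64*u^2 + 36*v^2 + 1),
  M(u, v) = r_uv · N̂ = 0,
  N(u, v) = r_vv · N̂ = 6/sqrt(64*u^2 + 36*v^2 + 1).
Evaluating at (u, v) = (-3, 5/2):
  L = 4*sqrt(802)/401, M = 0, N = 3*sqrt(802)/401.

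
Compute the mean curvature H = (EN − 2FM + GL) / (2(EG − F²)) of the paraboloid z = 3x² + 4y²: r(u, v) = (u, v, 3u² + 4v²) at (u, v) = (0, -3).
H = 1735*sqrt(577)/332929

With E = 36*u^2 + 1, F = 48*u*v, G = 64*v^2 + 1, L = 6/sqrt(36*u^2 + 64*v^2 + 1), M = 0, N = 8/sqrt(36*u^2 + 64*v^2 + 1), assemble
  H = (EN − 2FM + GL) / (2(EG − F²)) = (144*u^2 + 192*v^2 + 7)/(36*u^2 + 64*v^2 + 1)^(3/2).
At (u, v) = (0, -3): H = 1735*sqrt(577)/332929.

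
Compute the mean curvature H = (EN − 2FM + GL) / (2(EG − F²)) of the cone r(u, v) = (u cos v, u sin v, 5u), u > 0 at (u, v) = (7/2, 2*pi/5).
H = 5*sqrt(26)/182

With E = 26, F = 0, G = u^2, L = 0, M = 0, N = 5*sqrt(26)*u^2/(26*Abs(u)), assemble
  H = (EN − 2FM + GL) / (2(EG − F²)) = 5*sqrt(26)/(52*Abs(u)).
At (u, v) = (7/2, 2*pi/5): H = 5*sqrt(26)/182.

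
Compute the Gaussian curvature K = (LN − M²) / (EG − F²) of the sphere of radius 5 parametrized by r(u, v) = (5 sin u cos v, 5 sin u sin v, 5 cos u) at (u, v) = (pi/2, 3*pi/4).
K = 1/25

Coefficients of the first fundamental form: E = 25, F = 0, G = 25*sin(u)^2.
Coefficients of the second fundamental form: L = -5*sin(u)/Abs(sin(u)), M = 0, N = -5*sin(u)^3/Abs(sin(u)).
Assemble K = (LN − M²)/(EG − F²) = 1/25. At (u, v) = (pi/2, 3*pi/4): K = 1/25.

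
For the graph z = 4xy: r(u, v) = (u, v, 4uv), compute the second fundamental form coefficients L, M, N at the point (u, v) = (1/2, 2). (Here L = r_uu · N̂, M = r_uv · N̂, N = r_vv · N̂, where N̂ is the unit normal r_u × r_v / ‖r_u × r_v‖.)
L = 0;  M = 4*sqrt(69)/69;  N = 0

Compute the unit normal N̂(u, v) = (-4*v/sqrt(16*u^2 + 16*v^2 + 1), -4*u/sqrt(16*u^2 + 16*v^2 + 1), 1/sqrt(16*u^2 + 16*v^2 + 1)), and the second partials r_uu, r_uv, r_vv. Take dot products:
  L(u, v) = r_uu · N̂ = 0,
  M(u, v) = r_uv · N̂ = 4/sqrt(16*u^2 + 16*v^2 + 1),
  N(u, v) = r_vv · N̂ = 0.
Evaluating at (u, v) = (1/2, 2):
  L = 0, M = 4*sqrt(69)/69, N = 0.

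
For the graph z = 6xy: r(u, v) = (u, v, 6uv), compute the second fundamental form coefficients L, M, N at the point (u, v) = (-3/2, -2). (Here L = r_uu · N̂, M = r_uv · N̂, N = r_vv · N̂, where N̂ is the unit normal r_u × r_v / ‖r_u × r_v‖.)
L = 0;  M = 3*sqrt(226)/113;  N = 0

Compute the unit normal N̂(u, v) = (-6*v/sqrt(36*u^2 + 36*v^2 + 1), -6*u/sqrt(36*u^2 + 36*v^2 + 1), 1/sqrt(36*u^2 + 36*v^2 + 1)), and the second partials r_uu, r_uv, r_vv. Take dot products:
  L(u, v) = r_uu · N̂ = 0,
  M(u, v) = r_uv · N̂ = 6/sqrt(36*u^2 + 36*v^2 + 1),
  N(u, v) = r_vv · N̂ = 0.
Evaluating at (u, v) = (-3/2, -2):
  L = 0, M = 3*sqrt(226)/113, N = 0.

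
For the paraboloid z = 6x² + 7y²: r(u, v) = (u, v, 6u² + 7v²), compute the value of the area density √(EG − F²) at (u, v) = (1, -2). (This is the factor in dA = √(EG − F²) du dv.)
√(EG − F²)|_{(1, -2)} = sqrt(929)

E = 144*u^2 + 1, F = 168*u*v, G = 196*v^2 + 1, so EG − F² = 144*u^2 + 196*v^2 + 1. Taking the positive square root: √(EG − F²) = sqrt(144*u^2 + 196*v^2 + 1). At (u, v) = (1, -2): sqrt(929).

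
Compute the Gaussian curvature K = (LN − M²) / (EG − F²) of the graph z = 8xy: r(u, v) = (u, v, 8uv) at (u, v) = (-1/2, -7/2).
K = -64/641601

Coefficients of the first fundamental form: E = 64*v^2 + 1, F = 64*u*v, G = 64*u^2 + 1.
Coefficients of the second fundamental form: L = 0, M = 8/sqrt(64*u^2 + 64*v^2 + 1), N = 0.
Assemble K = (LN − M²)/(EG − F²) = -64/(4096*u^4 + 8192*u^2*v^2 + 128*u^2 + 4096*v^4 + 128*v^2 + 1). At (u, v) = (-1/2, -7/2): K = -64/641601.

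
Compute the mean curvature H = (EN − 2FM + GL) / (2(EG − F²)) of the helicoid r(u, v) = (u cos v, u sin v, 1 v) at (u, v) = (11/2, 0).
H = 0

With E = 1, F = 0, G = u^2 + 1, L = 0, M = -1/sqrt(u^2 + 1), N = 0, assemble
  H = (EN − 2FM + GL) / (2(EG − F²)) = 0.
At (u, v) = (11/2, 0): H = 0.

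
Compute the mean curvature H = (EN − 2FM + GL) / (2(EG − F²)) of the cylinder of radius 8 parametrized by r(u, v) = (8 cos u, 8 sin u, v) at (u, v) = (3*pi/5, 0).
H = -1/16

With E = 64, F = 0, G = 1, L = -8, M = 0, N = 0, assemble
  H = (EN − 2FM + GL) / (2(EG − F²)) = -1/16.
At (u, v) = (3*pi/5, 0): H = -1/16.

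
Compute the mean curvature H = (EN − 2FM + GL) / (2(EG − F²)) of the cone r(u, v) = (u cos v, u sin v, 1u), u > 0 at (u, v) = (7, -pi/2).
H = sqrt(2)/28

With E = 2, F = 0, G = u^2, L = 0, M = 0, N = sqrt(2)*u^2/(2*Abs(u)), assemble
  H = (EN − 2FM + GL) / (2(EG − F²)) = sqrt(2)/(4*Abs(u)).
At (u, v) = (7, -pi/2): H = sqrt(2)/28.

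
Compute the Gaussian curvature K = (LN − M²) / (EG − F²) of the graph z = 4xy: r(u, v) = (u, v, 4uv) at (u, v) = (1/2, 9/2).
K = -16/108241

Coefficients of the first fundamental form: E = 16*v^2 + 1, F = 16*u*v, G = 16*u^2 + 1.
Coefficients of the second fundamental form: L = 0, M = 4/sqrt(16*u^2 + 16*v^2 + 1), N = 0.
Assemble K = (LN − M²)/(EG − F²) = -16/(256*u^4 + 512*u^2*v^2 + 32*u^2 + 256*v^4 + 32*v^2 + 1). At (u, v) = (1/2, 9/2): K = -16/108241.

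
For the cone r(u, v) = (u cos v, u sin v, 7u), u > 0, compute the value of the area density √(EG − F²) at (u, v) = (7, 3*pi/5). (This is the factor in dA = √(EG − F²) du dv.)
√(EG − F²)|_{(7, 3*pi/5)} = 35*sqrt(2)

E = 50, F = 0, G = u^2, so EG − F² = 50*u^2. Taking the positive square root: √(EG − F²) = 5*sqrt(2)*Abs(u). At (u, v) = (7, 3*pi/5): 35*sqrt(2).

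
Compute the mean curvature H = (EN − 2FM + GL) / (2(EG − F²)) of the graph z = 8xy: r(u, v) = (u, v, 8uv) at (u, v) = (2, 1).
H = -1024*sqrt(321)/103041

With E = 64*v^2 + 1, F = 64*u*v, G = 64*u^2 + 1, L = 0, M = 8/sqrt(64*u^2 + 64*v^2 + 1), N = 0, assemble
  H = (EN − 2FM + GL) / (2(EG − F²)) = -512*u*v/(64*u^2 + 64*v^2 + 1)^(3/2).
At (u, v) = (2, 1): H = -1024*sqrt(321)/103041.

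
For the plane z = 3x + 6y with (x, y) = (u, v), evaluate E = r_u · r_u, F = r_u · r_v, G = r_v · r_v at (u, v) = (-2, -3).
E = 10;  F = 18;  G = 37

Partials: r_u = (1, 0, 3), r_v = (0, 1, 6). As functions of (u, v):
  E = r_u · r_u = 10,
  F = r_u · r_v = 18,
  G = r_v · r_v = 37.
Evaluating at (u, v) = (-2, -3): E = 10, F = 18, G = 37.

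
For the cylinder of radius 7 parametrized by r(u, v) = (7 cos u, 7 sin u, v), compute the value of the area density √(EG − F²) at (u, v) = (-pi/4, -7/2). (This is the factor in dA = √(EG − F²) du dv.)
√(EG − F²)|_{(-pi/4, -7/2)} = 7

E = 49, F = 0, G = 1, so EG − F² = 49. Taking the positive square root: √(EG − F²) = 7. At (u, v) = (-pi/4, -7/2): 7.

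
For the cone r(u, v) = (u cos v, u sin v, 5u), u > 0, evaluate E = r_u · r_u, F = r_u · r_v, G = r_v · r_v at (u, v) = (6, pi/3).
E = 26;  F = 0;  G = 36

Partials: r_u = (cos(v), sin(v), 5), r_v = (-u*sin(v), u*cos(v), 0). As functions of (u, v):
  E = r_u · r_u = 26,
  F = r_u · r_v = 0,
  G = r_v · r_v = u^2.
Evaluating at (u, v) = (6, pi/3): E = 26, F = 0, G = 36.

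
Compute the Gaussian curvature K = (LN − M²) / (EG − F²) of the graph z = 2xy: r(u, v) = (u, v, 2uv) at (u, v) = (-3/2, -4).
K = -1/1369

Coefficients of the first fundamental form: E = 4*v^2 + 1, F = 4*u*v, G = 4*u^2 + 1.
Coefficients of the second fundamental form: L = 0, M = 2/sqrt(4*u^2 + 4*v^2 + 1), N = 0.
Assemble K = (LN − M²)/(EG − F²) = -4/(16*u^4 + 32*u^2*v^2 + 8*u^2 + 16*v^4 + 8*v^2 + 1). At (u, v) = (-3/2, -4): K = -1/1369.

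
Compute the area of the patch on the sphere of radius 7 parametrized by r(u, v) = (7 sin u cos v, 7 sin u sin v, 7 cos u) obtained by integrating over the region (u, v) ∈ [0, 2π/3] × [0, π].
Area = 147*pi/2

Area = ∫∫ √(EG − F²) du dv with √(EG − F²) = 49*Abs(sin(u)). Integrating over [0, 2π/3] × [0, π] gives 147*pi/2.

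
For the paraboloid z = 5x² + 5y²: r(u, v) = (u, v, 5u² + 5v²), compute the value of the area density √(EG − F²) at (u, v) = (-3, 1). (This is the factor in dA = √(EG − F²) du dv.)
√(EG − F²)|_{(-3, 1)} = sqrt(1001)

E = 100*u^2 + 1, F = 100*u*v, G = 100*v^2 + 1, so EG − F² = 100*u^2 + 100*v^2 + 1. Taking the positive square root: √(EG − F²) = sqrt(100*u^2 + 100*v^2 + 1). At (u, v) = (-3, 1): sqrt(1001).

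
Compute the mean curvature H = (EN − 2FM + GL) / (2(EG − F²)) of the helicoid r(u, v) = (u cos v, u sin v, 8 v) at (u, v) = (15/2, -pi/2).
H = 0

With E = 1, F = 0, G = u^2 + 64, L = 0, M = -8/sqrt(u^2 + 64), N = 0, assemble
  H = (EN − 2FM + GL) / (2(EG − F²)) = 0.
At (u, v) = (15/2, -pi/2): H = 0.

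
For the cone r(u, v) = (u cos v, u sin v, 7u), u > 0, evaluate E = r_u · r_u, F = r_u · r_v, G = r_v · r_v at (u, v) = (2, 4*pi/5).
E = 50;  F = 0;  G = 4

Partials: r_u = (cos(v), sin(v), 7), r_v = (-u*sin(v), u*cos(v), 0). As functions of (u, v):
  E = r_u · r_u = 50,
  F = r_u · r_v = 0,
  G = r_v · r_v = u^2.
Evaluating at (u, v) = (2, 4*pi/5): E = 50, F = 0, G = 4.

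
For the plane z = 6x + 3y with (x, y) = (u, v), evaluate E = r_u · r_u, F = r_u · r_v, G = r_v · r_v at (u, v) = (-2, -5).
E = 37;  F = 18;  G = 10

Partials: r_u = (1, 0, 6), r_v = (0, 1, 3). As functions of (u, v):
  E = r_u · r_u = 37,
  F = r_u · r_v = 18,
  G = r_v · r_v = 10.
Evaluating at (u, v) = (-2, -5): E = 37, F = 18, G = 10.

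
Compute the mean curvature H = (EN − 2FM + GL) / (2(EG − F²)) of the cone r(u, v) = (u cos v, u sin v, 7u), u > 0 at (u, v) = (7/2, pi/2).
H = sqrt(2)/10

With E = 50, F = 0, G = u^2, L = 0, M = 0, N = 7*sqrt(2)*u^2/(10*Abs(u)), assemble
  H = (EN − 2FM + GL) / (2(EG − F²)) = 7*sqrt(2)/(20*Abs(u)).
At (u, v) = (7/2, pi/2): H = sqrt(2)/10.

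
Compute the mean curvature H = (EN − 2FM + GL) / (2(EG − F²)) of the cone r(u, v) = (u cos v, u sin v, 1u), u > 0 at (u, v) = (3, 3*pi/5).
H = sqrt(2)/12

With E = 2, F = 0, G = u^2, L = 0, M = 0, N = sqrt(2)*u^2/(2*Abs(u)), assemble
  H = (EN − 2FM + GL) / (2(EG − F²)) = sqrt(2)/(4*Abs(u)).
At (u, v) = (3, 3*pi/5): H = sqrt(2)/12.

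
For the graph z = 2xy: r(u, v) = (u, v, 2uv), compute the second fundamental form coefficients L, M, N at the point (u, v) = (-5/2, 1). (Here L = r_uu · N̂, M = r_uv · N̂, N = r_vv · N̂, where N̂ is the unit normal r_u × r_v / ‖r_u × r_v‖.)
L = 0;  M = sqrt(30)/15;  N = 0

Compute the unit normal N̂(u, v) = (-2*v/sqrt(4*u^2 + 4*v^2 + 1), -2*u/sqrt(4*u^2 + 4*v^2 + 1), 1/sqrt(4*u^2 + 4*v^2 + 1)), and the second partials r_uu, r_uv, r_vv. Take dot products:
  L(u, v) = r_uu · N̂ = 0,
  M(u, v) = r_uv · N̂ = 2/sqrt(4*u^2 + 4*v^2 + 1),
  N(u, v) = r_vv · N̂ = 0.
Evaluating at (u, v) = (-5/2, 1):
  L = 0, M = sqrt(30)/15, N = 0.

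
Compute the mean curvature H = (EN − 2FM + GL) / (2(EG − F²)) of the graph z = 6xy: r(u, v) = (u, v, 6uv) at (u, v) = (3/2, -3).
H = 243*sqrt(406)/41209

With E = 36*v^2 + 1, F = 36*u*v, G = 36*u^2 + 1, L = 0, M = 6/sqrt(36*u^2 + 36*v^2 + 1), N = 0, assemble
  H = (EN − 2FM + GL) / (2(EG − F²)) = -216*u*v/(36*u^2 + 36*v^2 + 1)^(3/2).
At (u, v) = (3/2, -3): H = 243*sqrt(406)/41209.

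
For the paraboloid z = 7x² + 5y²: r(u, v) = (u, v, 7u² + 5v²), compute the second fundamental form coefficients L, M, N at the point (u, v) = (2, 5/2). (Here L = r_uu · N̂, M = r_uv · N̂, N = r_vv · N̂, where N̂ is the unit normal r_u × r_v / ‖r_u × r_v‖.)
L = 7*sqrt(1410)/705;  M = 0;  N = sqrt(1410)/141

Compute the unit normal N̂(u, v) = (-14*u/sqrt(196*u^2 + 100*v^2 + 1), -10*v/sqrt(196*u^2 + 100*v^2 + 1), 1/sqrt(196*u^2 + 100*v^2 + 1)), and the second partials r_uu, r_uv, r_vv. Take dot products:
  L(u, v) = r_uu · N̂ = 14/sqrt(196*u^2 + 100*v^2 + 1),
  M(u, v) = r_uv · N̂ = 0,
  N(u, v) = r_vv · N̂ = 10/sqrt(196*u^2 + 100*v^2 + 1).
Evaluating at (u, v) = (2, 5/2):
  L = 7*sqrt(1410)/705, M = 0, N = sqrt(1410)/141.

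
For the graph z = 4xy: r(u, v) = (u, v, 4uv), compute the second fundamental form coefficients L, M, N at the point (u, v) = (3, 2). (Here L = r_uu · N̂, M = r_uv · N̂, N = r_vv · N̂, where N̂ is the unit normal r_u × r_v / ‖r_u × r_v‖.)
L = 0;  M = 4*sqrt(209)/209;  N = 0

Compute the unit normal N̂(u, v) = (-4*v/sqrt(16*u^2 + 16*v^2 + 1), -4*u/sqrt(16*u^2 + 16*v^2 + 1), 1/sqrt(16*u^2 + 16*v^2 + 1)), and the second partials r_uu, r_uv, r_vv. Take dot products:
  L(u, v) = r_uu · N̂ = 0,
  M(u, v) = r_uv · N̂ = 4/sqrt(16*u^2 + 16*v^2 + 1),
  N(u, v) = r_vv · N̂ = 0.
Evaluating at (u, v) = (3, 2):
  L = 0, M = 4*sqrt(209)/209, N = 0.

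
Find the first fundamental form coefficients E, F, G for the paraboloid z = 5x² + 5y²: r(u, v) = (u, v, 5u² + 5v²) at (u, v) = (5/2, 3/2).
E = 626;  F = 375;  G = 226

Partials: r_u = (1, 0, 10*u), r_v = (0, 1, 10*v). As functions of (u, v):
  E = r_u · r_u = 100*u^2 + 1,
  F = r_u · r_v = 100*u*v,
  G = r_v · r_v = 100*v^2 + 1.
Evaluating at (u, v) = (5/2, 3/2): E = 626, F = 375, G = 226.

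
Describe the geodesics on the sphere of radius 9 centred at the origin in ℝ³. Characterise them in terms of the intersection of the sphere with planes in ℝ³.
Geodesics on the sphere of radius 9 are great circles — circles of radius 9 obtained as the intersection of the sphere with planes through the origin (the centre of the sphere).

A curve α(t) of nonzero constant speed on the sphere of radius 9 is a geodesic iff its acceleration α̈ is everywhere normal to the surface, i.e. parallel to the radial vector α(t). Then d/dt(α × α̇) = α̇ × α̇ + α × α̈ = 0, so α × α̇ is a constant vector n ≠ 0 and α(t) · n = 0 for all t: α lies in the plane through the origin with normal n. The intersection of that plane with the sphere is a circle of radius 9 (a great circle). Conversely, a great circle traversed at constant speed has centripetal acceleration pointing at the origin, hence normal to the sphere, so every great circle is a geodesic.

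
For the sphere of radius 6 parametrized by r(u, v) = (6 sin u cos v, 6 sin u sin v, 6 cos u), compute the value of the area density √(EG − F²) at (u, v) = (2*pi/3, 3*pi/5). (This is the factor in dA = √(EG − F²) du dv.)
√(EG − F²)|_{(2*pi/3, 3*pi/5)} = 18*sqrt(3)

E = 36, F = 0, G = 36*sin(u)^2, so EG − F² = 1296*sin(u)^2. Taking the positive square root: √(EG − F²) = 36*Abs(sin(u)). At (u, v) = (2*pi/3, 3*pi/5): 18*sqrt(3).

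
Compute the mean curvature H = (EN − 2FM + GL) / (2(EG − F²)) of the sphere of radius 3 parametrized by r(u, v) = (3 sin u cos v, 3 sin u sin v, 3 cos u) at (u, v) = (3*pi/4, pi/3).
H = -1/3

With E = 9, F = 0, G = 9*sin(u)^2, L = -3*sin(u)/Abs(sin(u)), M = 0, N = -3*sin(u)^3/Abs(sin(u)), assemble
  H = (EN − 2FM + GL) / (2(EG − F²)) = -sin(u)/(3*Abs(sin(u))).
At (u, v) = (3*pi/4, pi/3): H = -1/3.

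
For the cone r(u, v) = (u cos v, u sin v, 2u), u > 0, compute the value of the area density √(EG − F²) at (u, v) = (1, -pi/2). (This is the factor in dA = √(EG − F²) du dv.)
√(EG − F²)|_{(1, -pi/2)} = sqrt(5)

E = 5, F = 0, G = u^2, so EG − F² = 5*u^2. Taking the positive square root: √(EG − F²) = sqrt(5)*Abs(u). At (u, v) = (1, -pi/2): sqrt(5).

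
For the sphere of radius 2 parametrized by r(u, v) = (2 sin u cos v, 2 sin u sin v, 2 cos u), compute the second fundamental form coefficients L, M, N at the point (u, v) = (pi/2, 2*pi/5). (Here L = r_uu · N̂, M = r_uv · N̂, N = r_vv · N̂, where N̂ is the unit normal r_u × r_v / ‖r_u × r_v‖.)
L = -2;  M = 0;  N = -2

Compute the unit normal N̂(u, v) = (sin(u)^2*cos(v)/Abs(sin(u)), sin(u)^2*sin(v)/Abs(sin(u)), sin(2*u)/(2*Abs(sin(u)))), and the second partials r_uu, r_uv, r_vv. Take dot products:
  L(u, v) = r_uu · N̂ = -2*sin(u)/Abs(sin(u)),
  M(u, v) = r_uv · N̂ = 0,
  N(u, v) = r_vv · N̂ = -2*sin(u)^3/Abs(sin(u)).
Evaluating at (u, v) = (pi/2, 2*pi/5):
  L = -2, M = 0, N = -2.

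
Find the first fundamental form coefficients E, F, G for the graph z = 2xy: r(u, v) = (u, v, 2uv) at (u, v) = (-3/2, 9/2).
E = 82;  F = -27;  G = 10

Partials: r_u = (1, 0, 2*v), r_v = (0, 1, 2*u). As functions of (u, v):
  E = r_u · r_u = 4*v^2 + 1,
  F = r_u · r_v = 4*u*v,
  G = r_v · r_v = 4*u^2 + 1.
Evaluating at (u, v) = (-3/2, 9/2): E = 82, F = -27, G = 10.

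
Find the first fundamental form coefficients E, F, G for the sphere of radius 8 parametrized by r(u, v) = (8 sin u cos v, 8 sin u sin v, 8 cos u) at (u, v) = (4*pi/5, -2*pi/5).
E = 64;  F = 0;  G = 40 - 8*sqrt(5)

Partials: r_u = (8*cos(u)*cos(v), 8*sin(v)*cos(u), -8*sin(u)), r_v = (-8*sin(u)*sin(v), 8*sin(u)*cos(v), 0). As functions of (u, v):
  E = r_u · r_u = 64,
  F = r_u · r_v = 0,
  G = r_v · r_v = 64*sin(u)^2.
Evaluating at (u, v) = (4*pi/5, -2*pi/5): E = 64, F = 0, G = 40 - 8*sqrt(5).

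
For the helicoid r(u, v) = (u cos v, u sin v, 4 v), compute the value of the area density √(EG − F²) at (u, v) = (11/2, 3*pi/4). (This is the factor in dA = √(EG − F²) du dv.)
√(EG − F²)|_{(11/2, 3*pi/4)} = sqrt(185)/2

E = 1, F = 0, G = u^2 + 16, so EG − F² = u^2 + 16. Taking the positive square root: √(EG − F²) = sqrt(u^2 + 16). At (u, v) = (11/2, 3*pi/4): sqrt(185)/2.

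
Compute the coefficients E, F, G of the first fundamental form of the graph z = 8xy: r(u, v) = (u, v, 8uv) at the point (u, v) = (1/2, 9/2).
E = 1297;  F = 144;  G = 17

Partials: r_u = (1, 0, 8*v), r_v = (0, 1, 8*u). As functions of (u, v):
  E = r_u · r_u = 64*v^2 + 1,
  F = r_u · r_v = 64*u*v,
  G = r_v · r_v = 64*u^2 + 1.
Evaluating at (u, v) = (1/2, 9/2): E = 1297, F = 144, G = 17.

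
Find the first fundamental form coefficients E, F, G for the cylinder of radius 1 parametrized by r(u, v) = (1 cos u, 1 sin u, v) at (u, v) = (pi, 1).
E = 1;  F = 0;  G = 1

Partials: r_u = (-sin(u), cos(u), 0), r_v = (0, 0, 1). As functions of (u, v):
  E = r_u · r_u = 1,
  F = r_u · r_v = 0,
  G = r_v · r_v = 1.
Evaluating at (u, v) = (pi, 1): E = 1, F = 0, G = 1.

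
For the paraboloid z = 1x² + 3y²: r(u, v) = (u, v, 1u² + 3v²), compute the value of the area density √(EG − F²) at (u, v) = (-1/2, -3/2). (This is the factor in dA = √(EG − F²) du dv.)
√(EG − F²)|_{(-1/2, -3/2)} = sqrt(83)

E = 4*u^2 + 1, F = 12*u*v, G = 36*v^2 + 1, so EG − F² = 4*u^2 + 36*v^2 + 1. Taking the positive square root: √(EG − F²) = sqrt(4*u^2 + 36*v^2 + 1). At (u, v) = (-1/2, -3/2): sqrt(83).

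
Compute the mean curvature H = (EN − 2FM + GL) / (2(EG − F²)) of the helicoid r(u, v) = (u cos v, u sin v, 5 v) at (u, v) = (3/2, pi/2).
H = 0

With E = 1, F = 0, G = u^2 + 25, L = 0, M = -5/sqrt(u^2 + 25), N = 0, assemble
  H = (EN − 2FM + GL) / (2(EG − F²)) = 0.
At (u, v) = (3/2, pi/2): H = 0.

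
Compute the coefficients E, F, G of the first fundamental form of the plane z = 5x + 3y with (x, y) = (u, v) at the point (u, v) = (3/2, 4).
E = 26;  F = 15;  G = 10

Partials: r_u = (1, 0, 5), r_v = (0, 1, 3). As functions of (u, v):
  E = r_u · r_u = 26,
  F = r_u · r_v = 15,
  G = r_v · r_v = 10.
Evaluating at (u, v) = (3/2, 4): E = 26, F = 15, G = 10.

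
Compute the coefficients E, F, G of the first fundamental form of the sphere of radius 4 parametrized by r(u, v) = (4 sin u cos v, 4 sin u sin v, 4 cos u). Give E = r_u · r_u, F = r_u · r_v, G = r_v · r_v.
E = 16;  F = 0;  G = 16*sin(u)^2

Compute partials: r_u = (4*cos(u)*cos(v), 4*sin(v)*cos(u), -4*sin(u)), r_v = (-4*sin(u)*sin(v), 4*sin(u)*cos(v), 0). Then
  E = r_u · r_u = 16,
  F = r_u · r_v = 0,
  G = r_v · r_v = 16*sin(u)^2.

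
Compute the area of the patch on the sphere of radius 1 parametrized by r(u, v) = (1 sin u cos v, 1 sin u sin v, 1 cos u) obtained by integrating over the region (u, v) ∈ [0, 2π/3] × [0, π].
Area = 3*pi/2

Area = ∫∫ √(EG − F²) du dv with √(EG − F²) = Abs(sin(u)). Integrating over [0, 2π/3] × [0, π] gives 3*pi/2.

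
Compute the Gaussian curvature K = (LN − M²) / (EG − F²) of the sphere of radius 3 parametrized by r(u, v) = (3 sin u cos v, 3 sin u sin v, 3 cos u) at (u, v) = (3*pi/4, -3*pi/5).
K = 1/9

Coefficients of the first fundamental form: E = 9, F = 0, G = 9*sin(u)^2.
Coefficients of the second fundamental form: L = -3*sin(u)/Abs(sin(u)), M = 0, N = -3*sin(u)^3/Abs(sin(u)).
Assemble K = (LN − M²)/(EG − F²) = 1/9. At (u, v) = (3*pi/4, -3*pi/5): K = 1/9.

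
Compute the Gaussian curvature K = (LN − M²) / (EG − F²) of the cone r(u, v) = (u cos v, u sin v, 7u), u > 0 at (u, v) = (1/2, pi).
K = 0

Coefficients of the first fundamental form: E = 50, F = 0, G = u^2.
Coefficients of the second fundamental form: L = 0, M = 0, N = 7*sqrt(2)*u^2/(10*Abs(u)).
Assemble K = (LN − M²)/(EG − F²) = 0. At (u, v) = (1/2, pi): K = 0.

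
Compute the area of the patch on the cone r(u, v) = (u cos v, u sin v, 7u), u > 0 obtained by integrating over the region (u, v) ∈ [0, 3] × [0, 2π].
Area = 45*sqrt(2)*pi

Area = ∫∫ √(EG − F²) du dv with √(EG − F²) = 5*sqrt(2)*Abs(u). Integrating over [0, 3] × [0, 2π] gives 45*sqrt(2)*pi.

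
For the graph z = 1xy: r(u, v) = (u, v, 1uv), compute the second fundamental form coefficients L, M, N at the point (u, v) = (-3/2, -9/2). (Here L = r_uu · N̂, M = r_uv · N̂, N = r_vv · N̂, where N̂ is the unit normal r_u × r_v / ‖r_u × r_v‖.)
L = 0;  M = sqrt(94)/47;  N = 0

Compute the unit normal N̂(u, v) = (-v/sqrt(u^2 + v^2 + 1), -u/sqrt(u^2 + v^2 + 1), 1/sqrt(u^2 + v^2 + 1)), and the second partials r_uu, r_uv, r_vv. Take dot products:
  L(u, v) = r_uu · N̂ = 0,
  M(u, v) = r_uv · N̂ = 1/sqrt(u^2 + v^2 + 1),
  N(u, v) = r_vv · N̂ = 0.
Evaluating at (u, v) = (-3/2, -9/2):
  L = 0, M = sqrt(94)/47, N = 0.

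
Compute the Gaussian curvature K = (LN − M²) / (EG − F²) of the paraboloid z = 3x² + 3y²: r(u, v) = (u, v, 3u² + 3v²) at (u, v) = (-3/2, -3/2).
K = 36/26569

Coefficients of the first fundamental form: E = 36*u^2 + 1, F = 36*u*v, G = 36*v^2 + 1.
Coefficients of the second fundamental form: L = 6/sqrt(36*u^2 + 36*v^2 + 1), M = 0, N = 6/sqrt(36*u^2 + 36*v^2 + 1).
Assemble K = (LN − M²)/(EG − F²) = 36/(1296*u^4 + 2592*u^2*v^2 + 72*u^2 + 1296*v^4 + 72*v^2 + 1). At (u, v) = (-3/2, -3/2): K = 36/26569.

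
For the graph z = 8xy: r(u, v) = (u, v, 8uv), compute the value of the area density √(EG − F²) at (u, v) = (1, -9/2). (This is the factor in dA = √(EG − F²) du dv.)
√(EG − F²)|_{(1, -9/2)} = sqrt(1361)

E = 64*v^2 + 1, F = 64*u*v, G = 64*u^2 + 1, so EG − F² = 64*u^2 + 64*v^2 + 1. Taking the positive square root: √(EG − F²) = sqrt(64*u^2 + 64*v^2 + 1). At (u, v) = (1, -9/2): sqrt(1361).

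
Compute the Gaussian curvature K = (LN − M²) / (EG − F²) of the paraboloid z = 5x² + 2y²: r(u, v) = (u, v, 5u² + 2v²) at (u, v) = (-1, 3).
K = 8/12005

Coefficients of the first fundamental form: E = 100*u^2 + 1, F = 40*u*v, G = 16*v^2 + 1.
Coefficients of the second fundamental form: L = 10/sqrt(100*u^2 + 16*v^2 + 1), M = 0, N = 4/sqrt(100*u^2 + 16*v^2 + 1).
Assemble K = (LN − M²)/(EG − F²) = 40/(10000*u^4 + 3200*u^2*v^2 + 200*u^2 + 256*v^4 + 32*v^2 + 1). At (u, v) = (-1, 3): K = 8/12005.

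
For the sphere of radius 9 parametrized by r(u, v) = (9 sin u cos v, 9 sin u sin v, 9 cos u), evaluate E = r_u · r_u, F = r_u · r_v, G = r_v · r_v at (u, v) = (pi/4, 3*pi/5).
E = 81;  F = 0;  G = 81/2

Partials: r_u = (9*cos(u)*cos(v), 9*sin(v)*cos(u), -9*sin(u)), r_v = (-9*sin(u)*sin(v), 9*sin(u)*cos(v), 0). As functions of (u, v):
  E = r_u · r_u = 81,
  F = r_u · r_v = 0,
  G = r_v · r_v = 81*sin(u)^2.
Evaluating at (u, v) = (pi/4, 3*pi/5): E = 81, F = 0, G = 81/2.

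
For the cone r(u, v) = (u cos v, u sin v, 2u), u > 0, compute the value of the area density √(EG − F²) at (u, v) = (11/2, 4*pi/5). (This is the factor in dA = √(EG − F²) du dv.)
√(EG − F²)|_{(11/2, 4*pi/5)} = 11*sqrt(5)/2

E = 5, F = 0, G = u^2, so EG − F² = 5*u^2. Taking the positive square root: √(EG − F²) = sqrt(5)*Abs(u). At (u, v) = (11/2, 4*pi/5): 11*sqrt(5)/2.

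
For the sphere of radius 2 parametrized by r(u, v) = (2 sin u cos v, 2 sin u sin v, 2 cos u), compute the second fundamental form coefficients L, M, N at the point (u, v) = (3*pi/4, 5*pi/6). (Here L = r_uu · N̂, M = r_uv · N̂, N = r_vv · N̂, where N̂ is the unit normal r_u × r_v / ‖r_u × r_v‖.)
L = -2;  M = 0;  N = -1

Compute the unit normal N̂(u, v) = (sin(u)^2*cos(v)/Abs(sin(u)), sin(u)^2*sin(v)/Abs(sin(u)), sin(2*u)/(2*Abs(sin(u)))), and the second partials r_uu, r_uv, r_vv. Take dot products:
  L(u, v) = r_uu · N̂ = -2*sin(u)/Abs(sin(u)),
  M(u, v) = r_uv · N̂ = 0,
  N(u, v) = r_vv · N̂ = -2*sin(u)^3/Abs(sin(u)).
Evaluating at (u, v) = (3*pi/4, 5*pi/6):
  L = -2, M = 0, N = -1.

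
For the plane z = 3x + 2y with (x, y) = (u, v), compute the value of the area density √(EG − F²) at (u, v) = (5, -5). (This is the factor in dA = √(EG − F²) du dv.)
√(EG − F²)|_{(5, -5)} = sqrt(14)

E = 10, F = 6, G = 5, so EG − F² = 14. Taking the positive square root: √(EG − F²) = sqrt(14). At (u, v) = (5, -5): sqrt(14).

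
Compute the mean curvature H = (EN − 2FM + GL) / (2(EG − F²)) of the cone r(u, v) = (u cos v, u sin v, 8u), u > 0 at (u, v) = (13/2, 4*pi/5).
H = 8*sqrt(65)/845

With E = 65, F = 0, G = u^2, L = 0, M = 0, N = 8*sqrt(65)*u^2/(65*Abs(u)), assemble
  H = (EN − 2FM + GL) / (2(EG − F²)) = 4*sqrt(65)/(65*Abs(u)).
At (u, v) = (13/2, 4*pi/5): H = 8*sqrt(65)/845.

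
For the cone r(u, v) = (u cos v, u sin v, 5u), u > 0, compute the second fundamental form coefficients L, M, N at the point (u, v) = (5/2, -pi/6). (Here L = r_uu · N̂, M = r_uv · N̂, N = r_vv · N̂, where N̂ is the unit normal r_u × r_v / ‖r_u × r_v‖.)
L = 0;  M = 0;  N = 25*sqrt(26)/52

Compute the unit normal N̂(u, v) = (-5*sqrt(26)*u*cos(v)/(26*Abs(u)), -5*sqrt(26)*u*sin(v)/(26*Abs(u)), sqrt(26)*u/(26*Abs(u))), and the second partials r_uu, r_uv, r_vv. Take dot products:
  L(u, v) = r_uu · N̂ = 0,
  M(u, v) = r_uv · N̂ = 0,
  N(u, v) = r_vv · N̂ = 5*sqrt(26)*u^2/(26*Abs(u)).
Evaluating at (u, v) = (5/2, -pi/6):
  L = 0, M = 0, N = 25*sqrt(26)/52.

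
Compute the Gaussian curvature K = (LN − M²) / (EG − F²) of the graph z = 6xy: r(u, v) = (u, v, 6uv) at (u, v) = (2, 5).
K = -36/1092025

Coefficients of the first fundamental form: E = 36*v^2 + 1, F = 36*u*v, G = 36*u^2 + 1.
Coefficients of the second fundamental form: L = 0, M = 6/sqrt(36*u^2 + 36*v^2 + 1), N = 0.
Assemble K = (LN − M²)/(EG − F²) = -36/(1296*u^4 + 2592*u^2*v^2 + 72*u^2 + 1296*v^4 + 72*v^2 + 1). At (u, v) = (2, 5): K = -36/1092025.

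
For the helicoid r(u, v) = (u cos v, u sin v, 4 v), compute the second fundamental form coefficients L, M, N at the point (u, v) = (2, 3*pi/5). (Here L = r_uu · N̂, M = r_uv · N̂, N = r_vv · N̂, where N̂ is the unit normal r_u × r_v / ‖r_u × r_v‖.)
L = 0;  M = -2*sqrt(5)/5;  N = 0

Compute the unit normal N̂(u, v) = (4*sin(v)/sqrt(u^2 + 16), -4*cos(v)/sqrt(u^2 + 16), u/sqrt(u^2 + 16)), and the second partials r_uu, r_uv, r_vv. Take dot products:
  L(u, v) = r_uu · N̂ = 0,
  M(u, v) = r_uv · N̂ = -4/sqrt(u^2 + 16),
  N(u, v) = r_vv · N̂ = 0.
Evaluating at (u, v) = (2, 3*pi/5):
  L = 0, M = -2*sqrt(5)/5, N = 0.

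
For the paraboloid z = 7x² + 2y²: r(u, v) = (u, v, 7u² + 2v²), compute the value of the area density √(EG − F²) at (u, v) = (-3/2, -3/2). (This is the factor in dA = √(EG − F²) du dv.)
√(EG − F²)|_{(-3/2, -3/2)} = sqrt(478)

E = 196*u^2 + 1, F = 56*u*v, G = 16*v^2 + 1, so EG − F² = 196*u^2 + 16*v^2 + 1. Taking the positive square root: √(EG − F²) = sqrt(196*u^2 + 16*v^2 + 1). At (u, v) = (-3/2, -3/2): sqrt(478).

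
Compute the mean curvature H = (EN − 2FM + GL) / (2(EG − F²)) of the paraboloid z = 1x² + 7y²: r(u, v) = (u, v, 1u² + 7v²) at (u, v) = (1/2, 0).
H = 15*sqrt(2)/4

With E = 4*u^2 + 1, F = 28*u*v, G = 196*v^2 + 1, L = 2/sqrt(4*u^2 + 196*v^2 + 1), M = 0, N = 14/sqrt(4*u^2 + 196*v^2 + 1), assemble
  H = (EN − 2FM + GL) / (2(EG − F²)) = 4*(7*u^2 + 49*v^2 + 2)/(4*u^2 + 196*v^2 + 1)^(3/2).
At (u, v) = (1/2, 0): H = 15*sqrt(2)/4.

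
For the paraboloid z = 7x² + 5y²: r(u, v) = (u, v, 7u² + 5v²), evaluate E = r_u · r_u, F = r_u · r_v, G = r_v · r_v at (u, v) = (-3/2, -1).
E = 442;  F = 210;  G = 101

Partials: r_u = (1, 0, 14*u), r_v = (0, 1, 10*v). As functions of (u, v):
  E = r_u · r_u = 196*u^2 + 1,
  F = r_u · r_v = 140*u*v,
  G = r_v · r_v = 100*v^2 + 1.
Evaluating at (u, v) = (-3/2, -1): E = 442, F = 210, G = 101.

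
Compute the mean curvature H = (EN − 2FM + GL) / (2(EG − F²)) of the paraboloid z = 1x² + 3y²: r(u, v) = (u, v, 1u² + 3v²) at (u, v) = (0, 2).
H = 148*sqrt(145)/21025

With E = 4*u^2 + 1, F = 12*u*v, G = 36*v^2 + 1, L = 2/sqrt(4*u^2 + 36*v^2 + 1), M = 0, N = 6/sqrt(4*u^2 + 36*v^2 + 1), assemble
  H = (EN − 2FM + GL) / (2(EG − F²)) = 4*(3*u^2 + 9*v^2 + 1)/(4*u^2 + 36*v^2 + 1)^(3/2).
At (u, v) = (0, 2): H = 148*sqrt(145)/21025.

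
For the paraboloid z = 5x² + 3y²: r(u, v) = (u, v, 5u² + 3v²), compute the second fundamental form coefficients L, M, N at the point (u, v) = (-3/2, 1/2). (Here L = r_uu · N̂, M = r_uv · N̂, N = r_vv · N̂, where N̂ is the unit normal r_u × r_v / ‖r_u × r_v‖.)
L = 2*sqrt(235)/47;  M = 0;  N = 6*sqrt(235)/235

Compute the unit normal N̂(u, v) = (-10*u/sqrt(100*u^2 + 36*v^2 + 1), -6*v/sqrt(100*u^2 + 36*v^2 + 1), 1/sqrt(100*u^2 + 36*v^2 + 1)), and the second partials r_uu, r_uv, r_vv. Take dot products:
  L(u, v) = r_uu · N̂ = 10/sqrt(100*u^2 + 36*v^2 + 1),
  M(u, v) = r_uv · N̂ = 0,
  N(u, v) = r_vv · N̂ = 6/sqrt(100*u^2 + 36*v^2 + 1).
Evaluating at (u, v) = (-3/2, 1/2):
  L = 2*sqrt(235)/47, M = 0, N = 6*sqrt(235)/235.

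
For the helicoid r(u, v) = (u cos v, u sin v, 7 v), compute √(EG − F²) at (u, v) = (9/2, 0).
√(EG − F²)|_{(9/2, 0)} = sqrt(277)/2

E = 1, F = 0, G = u^2 + 49; EG − F² = u^2 + 49; √(EG − F²) = sqrt(u^2 + 49). At the given point: sqrt(277)/2.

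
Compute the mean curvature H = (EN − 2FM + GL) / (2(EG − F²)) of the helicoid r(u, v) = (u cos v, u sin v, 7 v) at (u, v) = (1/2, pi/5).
H = 0

With E = 1, F = 0, G = u^2 + 49, L = 0, M = -7/sqrt(u^2 + 49), N = 0, assemble
  H = (EN − 2FM + GL) / (2(EG − F²)) = 0.
At (u, v) = (1/2, pi/5): H = 0.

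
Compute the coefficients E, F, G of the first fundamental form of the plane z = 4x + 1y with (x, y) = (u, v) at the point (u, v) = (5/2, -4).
E = 17;  F = 4;  G = 2

Partials: r_u = (1, 0, 4), r_v = (0, 1, 1). As functions of (u, v):
  E = r_u · r_u = 17,
  F = r_u · r_v = 4,
  G = r_v · r_v = 2.
Evaluating at (u, v) = (5/2, -4): E = 17, F = 4, G = 2.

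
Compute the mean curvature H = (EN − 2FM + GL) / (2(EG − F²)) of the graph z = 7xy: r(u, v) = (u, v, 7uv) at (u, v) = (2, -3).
H = 1029*sqrt(638)/203522

With E = 49*v^2 + 1, F = 49*u*v, G = 49*u^2 + 1, L = 0, M = 7/sqrt(49*u^2 + 49*v^2 + 1), N = 0, assemble
  H = (EN − 2FM + GL) / (2(EG − F²)) = -343*u*v/(49*u^2 + 49*v^2 + 1)^(3/2).
At (u, v) = (2, -3): H = 1029*sqrt(638)/203522.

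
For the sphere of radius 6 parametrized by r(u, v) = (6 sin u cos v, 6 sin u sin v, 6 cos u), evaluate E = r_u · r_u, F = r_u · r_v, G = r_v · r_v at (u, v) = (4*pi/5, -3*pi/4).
E = 36;  F = 0;  G = 45/2 - 9*sqrt(5)/2

Partials: r_u = (6*cos(u)*cos(v), 6*sin(v)*cos(u), -6*sin(u)), r_v = (-6*sin(u)*sin(v), 6*sin(u)*cos(v), 0). As functions of (u, v):
  E = r_u · r_u = 36,
  F = r_u · r_v = 0,
  G = r_v · r_v = 36*sin(u)^2.
Evaluating at (u, v) = (4*pi/5, -3*pi/4): E = 36, F = 0, G = 45/2 - 9*sqrt(5)/2.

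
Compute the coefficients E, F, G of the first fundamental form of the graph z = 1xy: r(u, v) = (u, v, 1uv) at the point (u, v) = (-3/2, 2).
E = 5;  F = -3;  G = 13/4

Partials: r_u = (1, 0, v), r_v = (0, 1, u). As functions of (u, v):
  E = r_u · r_u = v^2 + 1,
  F = r_u · r_v = u*v,
  G = r_v · r_v = u^2 + 1.
Evaluating at (u, v) = (-3/2, 2): E = 5, F = -3, G = 13/4.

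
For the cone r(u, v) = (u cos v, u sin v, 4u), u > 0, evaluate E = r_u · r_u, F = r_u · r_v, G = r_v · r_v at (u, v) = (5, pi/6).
E = 17;  F = 0;  G = 25

Partials: r_u = (cos(v), sin(v), 4), r_v = (-u*sin(v), u*cos(v), 0). As functions of (u, v):
  E = r_u · r_u = 17,
  F = r_u · r_v = 0,
  G = r_v · r_v = u^2.
Evaluating at (u, v) = (5, pi/6): E = 17, F = 0, G = 25.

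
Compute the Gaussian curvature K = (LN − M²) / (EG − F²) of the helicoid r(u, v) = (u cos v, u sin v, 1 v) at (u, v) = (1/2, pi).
K = -16/25

Coefficients of the first fundamental form: E = 1, F = 0, G = u^2 + 1.
Coefficients of the second fundamental form: L = 0, M = -1/sqrt(u^2 + 1), N = 0.
Assemble K = (LN − M²)/(EG − F²) = -1/(u^2 + 1)^2. At (u, v) = (1/2, pi): K = -16/25.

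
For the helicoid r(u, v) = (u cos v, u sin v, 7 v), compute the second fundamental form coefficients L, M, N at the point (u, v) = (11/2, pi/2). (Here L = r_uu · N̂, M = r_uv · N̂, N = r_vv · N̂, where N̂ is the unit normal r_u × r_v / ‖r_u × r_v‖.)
L = 0;  M = -14*sqrt(317)/317;  N = 0

Compute the unit normal N̂(u, v) = (7*sin(v)/sqrt(u^2 + 49), -7*cos(v)/sqrt(u^2 + 49), u/sqrt(u^2 + 49)), and the second partials r_uu, r_uv, r_vv. Take dot products:
  L(u, v) = r_uu · N̂ = 0,
  M(u, v) = r_uv · N̂ = -7/sqrt(u^2 + 49),
  N(u, v) = r_vv · N̂ = 0.
Evaluating at (u, v) = (11/2, pi/2):
  L = 0, M = -14*sqrt(317)/317, N = 0.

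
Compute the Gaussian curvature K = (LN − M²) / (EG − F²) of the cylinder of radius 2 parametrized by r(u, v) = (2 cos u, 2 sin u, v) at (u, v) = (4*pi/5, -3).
K = 0

Coefficients of the first fundamental form: E = 4, F = 0, G = 1.
Coefficients of the second fundamental form: L = -2, M = 0, N = 0.
Assemble K = (LN − M²)/(EG − F²) = 0. At (u, v) = (4*pi/5, -3): K = 0.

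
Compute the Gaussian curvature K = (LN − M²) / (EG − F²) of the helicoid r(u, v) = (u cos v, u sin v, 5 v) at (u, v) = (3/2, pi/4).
K = -400/11881

Coefficients of the first fundamental form: E = 1, F = 0, G = u^2 + 25.
Coefficients of the second fundamental form: L = 0, M = -5/sqrt(u^2 + 25), N = 0.
Assemble K = (LN − M²)/(EG − F²) = -25/(u^2 + 25)^2. At (u, v) = (3/2, pi/4): K = -400/11881.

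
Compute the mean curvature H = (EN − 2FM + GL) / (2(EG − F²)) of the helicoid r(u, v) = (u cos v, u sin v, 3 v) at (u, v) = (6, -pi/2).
H = 0

With E = 1, F = 0, G = u^2 + 9, L = 0, M = -3/sqrt(u^2 + 9), N = 0, assemble
  H = (EN − 2FM + GL) / (2(EG − F²)) = 0.
At (u, v) = (6, -pi/2): H = 0.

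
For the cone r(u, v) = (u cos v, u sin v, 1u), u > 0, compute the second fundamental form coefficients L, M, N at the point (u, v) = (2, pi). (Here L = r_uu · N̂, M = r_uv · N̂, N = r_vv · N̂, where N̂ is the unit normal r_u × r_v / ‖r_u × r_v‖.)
L = 0;  M = 0;  N = sqrt(2)

Compute the unit normal N̂(u, v) = (-sqrt(2)*u*cos(v)/(2*Abs(u)), -sqrt(2)*u*sin(v)/(2*Abs(u)), sqrt(2)*u/(2*Abs(u))), and the second partials r_uu, r_uv, r_vv. Take dot products:
  L(u, v) = r_uu · N̂ = 0,
  M(u, v) = r_uv · N̂ = 0,
  N(u, v) = r_vv · N̂ = sqrt(2)*u^2/(2*Abs(u)).
Evaluating at (u, v) = (2, pi):
  L = 0, M = 0, N = sqrt(2).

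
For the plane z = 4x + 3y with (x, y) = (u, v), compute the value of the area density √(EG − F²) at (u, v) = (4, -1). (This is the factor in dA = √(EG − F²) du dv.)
√(EG − F²)|_{(4, -1)} = sqrt(26)

E = 17, F = 12, G = 10, so EG − F² = 26. Taking the positive square root: √(EG − F²) = sqrt(26). At (u, v) = (4, -1): sqrt(26).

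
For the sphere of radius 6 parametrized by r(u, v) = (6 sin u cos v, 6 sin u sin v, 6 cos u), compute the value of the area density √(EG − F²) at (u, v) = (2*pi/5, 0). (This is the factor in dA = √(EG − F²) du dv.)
√(EG − F²)|_{(2*pi/5, 0)} = 9*sqrt(2*sqrt(5) + 10)

E = 36, F = 0, G = 36*sin(u)^2, so EG − F² = 1296*sin(u)^2. Taking the positive square root: √(EG − F²) = 36*Abs(sin(u)). At (u, v) = (2*pi/5, 0): 9*sqrt(2*sqrt(5) + 10).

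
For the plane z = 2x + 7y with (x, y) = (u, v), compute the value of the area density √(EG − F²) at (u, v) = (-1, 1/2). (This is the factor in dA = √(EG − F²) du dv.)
√(EG − F²)|_{(-1, 1/2)} = 3*sqrt(6)

E = 5, F = 14, G = 50, so EG − F² = 54. Taking the positive square root: √(EG − F²) = 3*sqrt(6). At (u, v) = (-1, 1/2): 3*sqrt(6).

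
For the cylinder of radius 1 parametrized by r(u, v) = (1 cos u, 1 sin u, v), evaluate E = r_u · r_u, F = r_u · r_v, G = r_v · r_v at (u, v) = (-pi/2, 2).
E = 1;  F = 0;  G = 1

Partials: r_u = (-sin(u), cos(u), 0), r_v = (0, 0, 1). As functions of (u, v):
  E = r_u · r_u = 1,
  F = r_u · r_v = 0,
  G = r_v · r_v = 1.
Evaluating at (u, v) = (-pi/2, 2): E = 1, F = 0, G = 1.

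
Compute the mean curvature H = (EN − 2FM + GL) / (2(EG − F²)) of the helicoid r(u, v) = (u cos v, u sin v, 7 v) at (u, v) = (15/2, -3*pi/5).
H = 0

With E = 1, F = 0, G = u^2 + 49, L = 0, M = -7/sqrt(u^2 + 49), N = 0, assemble
  H = (EN − 2FM + GL) / (2(EG − F²)) = 0.
At (u, v) = (15/2, -3*pi/5): H = 0.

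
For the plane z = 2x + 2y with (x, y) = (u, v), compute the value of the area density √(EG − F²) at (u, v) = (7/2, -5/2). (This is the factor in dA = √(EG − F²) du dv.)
√(EG − F²)|_{(7/2, -5/2)} = 3

E = 5, F = 4, G = 5, so EG − F² = 9. Taking the positive square root: √(EG − F²) = 3. At (u, v) = (7/2, -5/2): 3.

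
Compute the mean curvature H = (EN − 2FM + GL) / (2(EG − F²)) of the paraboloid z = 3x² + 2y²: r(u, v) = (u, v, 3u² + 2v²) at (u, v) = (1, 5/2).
H = 377*sqrt(137)/18769

With E = 36*u^2 + 1, F = 24*u*v, G = 16*v^2 + 1, L = 6/sqrt(36*u^2 + 16*v^2 + 1), M = 0, N = 4/sqrt(36*u^2 + 16*v^2 + 1), assemble
  H = (EN − 2FM + GL) / (2(EG − F²)) = (72*u^2 + 48*v^2 + 5)/(36*u^2 + 16*v^2 + 1)^(3/2).
At (u, v) = (1, 5/2): H = 377*sqrt(137)/18769.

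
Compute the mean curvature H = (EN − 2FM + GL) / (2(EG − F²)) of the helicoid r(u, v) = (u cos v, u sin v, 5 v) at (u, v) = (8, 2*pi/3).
H = 0

With E = 1, F = 0, G = u^2 + 25, L = 0, M = -5/sqrt(u^2 + 25), N = 0, assemble
  H = (EN − 2FM + GL) / (2(EG − F²)) = 0.
At (u, v) = (8, 2*pi/3): H = 0.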